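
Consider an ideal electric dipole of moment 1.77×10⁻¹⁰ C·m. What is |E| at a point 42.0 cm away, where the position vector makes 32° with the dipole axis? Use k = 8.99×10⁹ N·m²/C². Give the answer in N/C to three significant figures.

E ≈ 38.2 N/C

At angle θ the dipole field magnitude is E = (kp/r³)·√(1 + 3cos²θ).
kp/r³ = (8.99×10⁹)(1.77×10⁻¹⁰) / (0.420)³ = 21.48 N/C.
√(1 + 3cos²32°) = √(1 + 3·0.7192) = √3.1576 ≈ 1.7770.
E ≈ 21.48 × 1.777 = 38.16 N/C.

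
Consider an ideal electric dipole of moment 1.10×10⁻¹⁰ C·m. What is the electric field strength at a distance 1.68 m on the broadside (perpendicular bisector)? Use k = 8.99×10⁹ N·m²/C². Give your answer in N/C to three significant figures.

In the equatorial plane E = kp/r³.
E = (8.99×10⁹)(1.10×10⁻¹⁰) / (1.68)³ = 0.2086 N/C.

E ≈ 0.209 N/C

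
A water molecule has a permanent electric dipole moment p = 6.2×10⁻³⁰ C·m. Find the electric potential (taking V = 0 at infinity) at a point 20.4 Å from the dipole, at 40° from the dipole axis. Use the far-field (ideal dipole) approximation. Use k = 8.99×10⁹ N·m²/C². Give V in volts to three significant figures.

The dipole potential is V = kp cosθ / r².
V = (8.99×10⁹)(6.20×10⁻³⁰)·cos40° / (2.04×10⁻⁹)² = 0.01026 V.

V ≈ 0.0103 V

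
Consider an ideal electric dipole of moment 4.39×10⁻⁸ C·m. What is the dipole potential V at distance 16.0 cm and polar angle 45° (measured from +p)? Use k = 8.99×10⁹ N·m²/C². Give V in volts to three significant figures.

The dipole potential is V = kp cosθ / r².
V = (8.99×10⁹)(4.39×10⁻⁸)·cos45° / (0.160)² = 1.090×10⁴ V.

V ≈ 1.09×10⁴ V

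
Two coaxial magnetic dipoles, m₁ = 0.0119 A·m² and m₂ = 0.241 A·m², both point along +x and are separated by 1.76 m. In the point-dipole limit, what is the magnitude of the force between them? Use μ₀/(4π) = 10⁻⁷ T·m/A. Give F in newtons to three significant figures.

On-axis B of dipole 1: B = (μ₀/4π)·2m₁/r³. Force on dipole 2: F = m₂·dB/dr.
dB/dr = −(μ₀/4π)·6m₁/r⁴, so |F| = (μ₀/4π)·6m₁m₂/r⁴.
F = 6(10⁻⁷)(0.0119)(0.241)/(1.76)⁴ = 1.793×10⁻¹⁰ N.

F ≈ 1.79×10⁻¹⁰ N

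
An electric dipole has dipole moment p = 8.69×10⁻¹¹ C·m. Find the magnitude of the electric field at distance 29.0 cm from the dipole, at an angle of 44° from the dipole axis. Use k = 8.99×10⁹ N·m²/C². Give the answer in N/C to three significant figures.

At angle θ the dipole field magnitude is E = (kp/r³)·√(1 + 3cos²θ).
kp/r³ = (8.99×10⁹)(8.69×10⁻¹¹) / (0.290)³ = 32.03 N/C.
√(1 + 3cos²44°) = √(1 + 3·0.5174) = √2.5523 ≈ 1.5976.
E ≈ 32.03 × 1.598 = 51.17 N/C.

E ≈ 51.2 N/C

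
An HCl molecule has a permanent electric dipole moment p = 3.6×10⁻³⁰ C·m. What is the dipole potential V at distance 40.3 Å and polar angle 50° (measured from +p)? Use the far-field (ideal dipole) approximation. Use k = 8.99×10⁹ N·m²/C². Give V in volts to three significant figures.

V ≈ 0.00128 V

The dipole potential is V = kp cosθ / r².
V = (8.99×10⁹)(3.60×10⁻³⁰)·cos50° / (4.03×10⁻⁹)² = 0.001281 V.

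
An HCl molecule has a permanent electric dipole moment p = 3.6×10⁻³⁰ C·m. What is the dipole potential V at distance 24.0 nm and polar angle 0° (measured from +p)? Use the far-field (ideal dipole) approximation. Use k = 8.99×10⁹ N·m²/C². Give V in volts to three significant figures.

The dipole potential is V = kp cosθ / r².
V = (8.99×10⁹)(3.60×10⁻³⁰)·cos0° / (2.40×10⁻⁸)² = 5.619×10⁻⁵ V.

V ≈ 5.62×10⁻⁵ V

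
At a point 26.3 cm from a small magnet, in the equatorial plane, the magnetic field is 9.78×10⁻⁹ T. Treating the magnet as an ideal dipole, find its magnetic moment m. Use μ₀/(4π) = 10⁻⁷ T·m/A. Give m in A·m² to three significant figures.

In the equatorial plane B = (μ₀/4π)·m/r³, so m = Br³·4π/(μ₀).
m = (9.78×10⁻⁹)·(0.263)³ / (10⁻⁷) = 0.001779 A·m².

m ≈ 0.00178 A·m²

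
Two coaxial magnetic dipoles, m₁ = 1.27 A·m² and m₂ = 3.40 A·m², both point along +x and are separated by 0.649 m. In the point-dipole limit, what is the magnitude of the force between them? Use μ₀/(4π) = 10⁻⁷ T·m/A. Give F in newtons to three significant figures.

F ≈ 1.46×10⁻⁵ N

On-axis B of dipole 1: B = (μ₀/4π)·2m₁/r³. Force on dipole 2: F = m₂·dB/dr.
dB/dr = −(μ₀/4π)·6m₁/r⁴, so |F| = (μ₀/4π)·6m₁m₂/r⁴.
F = 6(10⁻⁷)(1.27)(3.40)/(0.649)⁴ = 1.460×10⁻⁵ N.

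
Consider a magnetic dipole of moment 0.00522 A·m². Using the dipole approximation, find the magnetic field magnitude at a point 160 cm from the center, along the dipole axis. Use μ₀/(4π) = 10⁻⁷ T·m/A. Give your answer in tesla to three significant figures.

On axis B = (μ₀/4π)·2m/r³.
B = 2·(10⁻⁷)·(0.00522) / (1.60)³ = 2.549×10⁻¹⁰ T.

B ≈ 2.55×10⁻¹⁰ T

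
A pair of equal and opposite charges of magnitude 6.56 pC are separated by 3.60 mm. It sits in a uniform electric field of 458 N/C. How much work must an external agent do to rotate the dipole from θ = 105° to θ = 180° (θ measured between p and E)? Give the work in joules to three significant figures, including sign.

Dipole moment p = qd = (6.56×10⁻¹² C)(0.00360 m) = 2.362×10⁻¹⁴ C·m.
W_ext = ΔU = U(θ₂) − U(θ₁) = −pE cosθ₂ − (−pE cosθ₁) = pE(cosθ₁ − cosθ₂).
W = (2.362×10⁻¹⁴)(458)·(cos105° − cos180°) = (1.082×10⁻¹¹)·(+0.7412) = 8.018×10⁻¹² J.

W ≈ 8.02×10⁻¹² J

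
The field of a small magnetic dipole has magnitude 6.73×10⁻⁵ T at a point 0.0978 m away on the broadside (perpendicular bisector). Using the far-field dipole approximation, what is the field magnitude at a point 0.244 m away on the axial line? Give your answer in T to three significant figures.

Dipole fields scale as 1/r³ in the far field.
The axial field is twice the equatorial field at the same r, so the geometry factor is 2/1.
B₂ = B₁ · (2/1) · (r₁/r₂)³ = 6.73×10⁻⁵ · 2 · (0.0978/0.244)³.
(r₁/r₂)³ = (0.4008)³ = 0.06439.
B₂ ≈ 8.667×10⁻⁶ T.

B ≈ 8.67×10⁻⁶ T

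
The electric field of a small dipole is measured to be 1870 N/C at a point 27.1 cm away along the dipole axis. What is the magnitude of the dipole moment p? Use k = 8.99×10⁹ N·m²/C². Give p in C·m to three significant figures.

On axis E = 2kp/r³, so p = Er³/(2k).
p = (1870)·(0.271)³ / (2·8.99×10⁹) = 2.070×10⁻⁹ C·m.

p ≈ 2.07×10⁻⁹ C·m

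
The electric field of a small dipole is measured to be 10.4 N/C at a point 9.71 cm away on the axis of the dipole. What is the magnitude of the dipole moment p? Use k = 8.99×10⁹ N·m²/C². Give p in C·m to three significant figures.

On axis E = 2kp/r³, so p = Er³/(2k).
p = (10.4)·(0.0971)³ / (2·8.99×10⁹) = 5.295×10⁻¹³ C·m.

p ≈ 5.30×10⁻¹³ C·m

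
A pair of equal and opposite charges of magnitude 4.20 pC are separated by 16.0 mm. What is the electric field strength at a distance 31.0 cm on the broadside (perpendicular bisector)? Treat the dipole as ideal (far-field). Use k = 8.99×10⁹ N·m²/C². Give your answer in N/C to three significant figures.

E ≈ 0.0203 N/C

Dipole moment p = qd = (4.20×10⁻¹² C)(0.0160 m) = 6.72×10⁻¹⁴ C·m.
On the perpendicular bisector E = kp/r³ (half the axial value at the same distance).
E = (8.99×10⁹)(6.72×10⁻¹⁴) / (0.310)³ = 0.02028 N/C.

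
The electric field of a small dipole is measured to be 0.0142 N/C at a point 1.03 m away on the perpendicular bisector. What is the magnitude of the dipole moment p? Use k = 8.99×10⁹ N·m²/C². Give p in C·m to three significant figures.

In the equatorial plane E = kp/r³, so p = Er³/(k).
p = (0.0142)·(1.03)³ / (8.99×10⁹) = 1.726×10⁻¹² C·m.

p ≈ 1.73×10⁻¹² C·m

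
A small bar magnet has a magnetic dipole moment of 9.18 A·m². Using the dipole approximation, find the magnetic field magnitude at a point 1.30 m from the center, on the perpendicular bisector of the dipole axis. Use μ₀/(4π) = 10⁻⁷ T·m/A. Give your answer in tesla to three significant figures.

In the equatorial plane B = (μ₀/4π)·m/r³ (half the axial value).
B = (10⁻⁷)·(9.18) / (1.30)³ = 4.178×10⁻⁷ T.

B ≈ 4.18×10⁻⁷ T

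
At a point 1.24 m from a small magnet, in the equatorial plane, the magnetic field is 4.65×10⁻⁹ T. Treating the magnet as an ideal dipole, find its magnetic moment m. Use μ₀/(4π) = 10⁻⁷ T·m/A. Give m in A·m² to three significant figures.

In the equatorial plane B = (μ₀/4π)·m/r³, so m = Br³·4π/(μ₀).
m = (4.65×10⁻⁹)·(1.24)³ / (10⁻⁷) = 0.08866 A·m².

m ≈ 0.0887 A·m²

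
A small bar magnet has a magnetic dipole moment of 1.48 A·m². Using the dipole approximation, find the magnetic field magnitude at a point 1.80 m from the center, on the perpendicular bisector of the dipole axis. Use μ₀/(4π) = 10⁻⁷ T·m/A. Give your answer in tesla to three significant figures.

B ≈ 2.54×10⁻⁸ T

In the equatorial plane B = (μ₀/4π)·m/r³ (half the axial value).
B = (10⁻⁷)·(1.48) / (1.80)³ = 2.538×10⁻⁸ T.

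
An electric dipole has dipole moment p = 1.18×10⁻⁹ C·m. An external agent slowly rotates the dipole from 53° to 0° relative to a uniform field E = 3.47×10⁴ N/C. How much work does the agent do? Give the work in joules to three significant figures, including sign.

W ≈ -1.63×10⁻⁵ J

W_ext = ΔU = U(θ₂) − U(θ₁) = −pE cosθ₂ − (−pE cosθ₁) = pE(cosθ₁ − cosθ₂).
W = (1.18×10⁻⁹)(3.47×10⁴)·(cos53° − cos0°) = (4.095×10⁻⁵)·(-0.3982) = -1.630×10⁻⁵ J.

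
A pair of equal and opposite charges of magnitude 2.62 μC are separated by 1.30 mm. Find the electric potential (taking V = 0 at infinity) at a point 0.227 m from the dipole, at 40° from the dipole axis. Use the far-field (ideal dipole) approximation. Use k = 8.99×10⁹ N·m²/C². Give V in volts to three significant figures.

Dipole moment p = qd = (2.62×10⁻⁶ C)(0.00130 m) = 3.406×10⁻⁹ C·m.
The dipole potential is V = kp cosθ / r².
V = (8.99×10⁹)(3.406×10⁻⁹)·cos40° / (0.227)² = 455.2 V.

V ≈ 455 V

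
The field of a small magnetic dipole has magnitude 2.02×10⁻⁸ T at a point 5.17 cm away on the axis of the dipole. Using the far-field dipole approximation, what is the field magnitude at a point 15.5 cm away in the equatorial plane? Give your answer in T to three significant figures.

B ≈ 3.75×10⁻¹⁰ T

Dipole fields scale as 1/r³ in the far field.
The axial field is twice the equatorial field at the same r, so the geometry factor is 1/2.
B₂ = B₁ · (1/2) · (r₁/r₂)³ = 2.02×10⁻⁸ · 0.5 · (5.17/15.5)³.
(r₁/r₂)³ = (0.3335)³ = 0.03711.
B₂ ≈ 3.748×10⁻¹⁰ T.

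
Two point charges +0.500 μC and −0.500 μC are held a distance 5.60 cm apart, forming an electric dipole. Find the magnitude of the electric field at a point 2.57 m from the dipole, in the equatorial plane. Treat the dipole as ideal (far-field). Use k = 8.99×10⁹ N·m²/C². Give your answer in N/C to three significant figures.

E ≈ 14.8 N/C

Dipole moment p = qd = (5.00×10⁻⁷ C)(0.0560 m) = 2.80×10⁻⁸ C·m.
On the perpendicular bisector E = kp/r³ (half the axial value at the same distance).
E = (8.99×10⁹)(2.80×10⁻⁸) / (2.57)³ = 14.83 N/C.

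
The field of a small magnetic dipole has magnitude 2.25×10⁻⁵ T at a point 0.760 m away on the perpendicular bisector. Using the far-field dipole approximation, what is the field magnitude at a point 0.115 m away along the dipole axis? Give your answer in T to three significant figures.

B ≈ 0.0130 T

Dipole fields scale as 1/r³ in the far field.
The axial field is twice the equatorial field at the same r, so the geometry factor is 2/1.
B₂ = B₁ · (2/1) · (r₁/r₂)³ = 2.25×10⁻⁵ · 2 · (0.760/0.115)³.
(r₁/r₂)³ = (6.609)³ = 288.6.
B₂ ≈ 0.01299 T.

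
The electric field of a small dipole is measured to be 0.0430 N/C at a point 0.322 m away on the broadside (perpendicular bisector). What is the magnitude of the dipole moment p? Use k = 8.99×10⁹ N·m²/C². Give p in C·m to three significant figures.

In the equatorial plane E = kp/r³, so p = Er³/(k).
p = (0.0430)·(0.322)³ / (8.99×10⁹) = 1.597×10⁻¹³ C·m.

p ≈ 1.60×10⁻¹³ C·m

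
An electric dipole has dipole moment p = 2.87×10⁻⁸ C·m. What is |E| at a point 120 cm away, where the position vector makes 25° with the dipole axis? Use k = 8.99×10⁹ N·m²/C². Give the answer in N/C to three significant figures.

E ≈ 278 N/C

At angle θ the dipole field magnitude is E = (kp/r³)·√(1 + 3cos²θ).
kp/r³ = (8.99×10⁹)(2.87×10⁻⁸) / (1.20)³ = 149.3 N/C.
√(1 + 3cos²25°) = √(1 + 3·0.8214) = √3.4642 ≈ 1.8612.
E ≈ 149.3 × 1.861 = 277.9 N/C.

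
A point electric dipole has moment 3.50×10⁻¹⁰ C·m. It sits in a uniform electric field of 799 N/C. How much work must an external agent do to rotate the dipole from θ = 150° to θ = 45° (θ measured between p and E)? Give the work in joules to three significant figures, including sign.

W ≈ -4.40×10⁻⁷ J

W_ext = ΔU = U(θ₂) − U(θ₁) = −pE cosθ₂ − (−pE cosθ₁) = pE(cosθ₁ − cosθ₂).
W = (3.50×10⁻¹⁰)(799)·(cos150° − cos45°) = (2.796×10⁻⁷)·(-1.5731) = -4.399×10⁻⁷ J.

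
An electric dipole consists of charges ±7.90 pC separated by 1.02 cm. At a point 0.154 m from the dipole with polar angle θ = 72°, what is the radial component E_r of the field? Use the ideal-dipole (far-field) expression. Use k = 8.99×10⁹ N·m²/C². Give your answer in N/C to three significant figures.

E_r ≈ 0.123 N/C

Dipole moment p = qd = (7.90×10⁻¹² C)(0.0102 m) = 8.058×10⁻¹⁴ C·m.
For a dipole, E_r = (2kp cosθ)/r³.
kp/r³ = (8.99×10⁹)(8.058×10⁻¹⁴)/(0.154)³ = 0.1983 N/C.
E_r = 2·0.1983·cos72° = 0.1226 N/C.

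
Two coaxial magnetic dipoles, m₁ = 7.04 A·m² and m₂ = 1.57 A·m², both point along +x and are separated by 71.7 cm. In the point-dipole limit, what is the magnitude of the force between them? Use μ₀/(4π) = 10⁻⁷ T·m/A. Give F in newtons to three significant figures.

F ≈ 2.51×10⁻⁵ N

On-axis B of dipole 1: B = (μ₀/4π)·2m₁/r³. Force on dipole 2: F = m₂·dB/dr.
dB/dr = −(μ₀/4π)·6m₁/r⁴, so |F| = (μ₀/4π)·6m₁m₂/r⁴.
F = 6(10⁻⁷)(7.04)(1.57)/(0.717)⁴ = 2.509×10⁻⁵ N.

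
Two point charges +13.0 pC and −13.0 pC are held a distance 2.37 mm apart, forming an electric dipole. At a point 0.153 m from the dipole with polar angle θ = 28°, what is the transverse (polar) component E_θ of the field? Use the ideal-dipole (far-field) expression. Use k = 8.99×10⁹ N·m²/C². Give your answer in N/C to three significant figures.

Dipole moment p = qd = (1.30×10⁻¹¹ C)(0.00237 m) = 3.081×10⁻¹⁴ C·m.
For a dipole, E_θ = (kp sinθ)/r³.
kp/r³ = (8.99×10⁹)(3.081×10⁻¹⁴)/(0.153)³ = 0.07734 N/C.
E_θ = 0.07734·sin28° = 0.03631 N/C.

E_θ ≈ 0.0363 N/C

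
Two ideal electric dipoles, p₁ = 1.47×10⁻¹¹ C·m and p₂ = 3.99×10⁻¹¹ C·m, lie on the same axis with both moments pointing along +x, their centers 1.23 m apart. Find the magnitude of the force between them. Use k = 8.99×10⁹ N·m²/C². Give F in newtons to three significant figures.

F ≈ 1.38×10⁻¹¹ N

On-axis field of dipole 1 at distance r: E = 2kp₁/r³. Force on dipole 2 is F = p₂·dE/dr (gradient along axis).
dE/dr = −6kp₁/r⁴, so |F| = 6kp₁p₂/r⁴ (attractive for aligned moments).
F = 6(8.99×10⁹)(1.47×10⁻¹¹)(3.99×10⁻¹¹)/(1.23)⁴ = 1.382×10⁻¹¹ N.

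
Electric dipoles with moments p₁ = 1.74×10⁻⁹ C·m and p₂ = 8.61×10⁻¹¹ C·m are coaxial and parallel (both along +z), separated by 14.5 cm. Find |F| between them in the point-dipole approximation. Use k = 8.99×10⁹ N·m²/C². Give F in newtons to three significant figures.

On-axis field of dipole 1 at distance r: E = 2kp₁/r³. Force on dipole 2 is F = p₂·dE/dr (gradient along axis).
dE/dr = −6kp₁/r⁴, so |F| = 6kp₁p₂/r⁴ (attractive for aligned moments).
F = 6(8.99×10⁹)(1.74×10⁻⁹)(8.61×10⁻¹¹)/(0.145)⁴ = 1.828×10⁻⁵ N.

F ≈ 1.83×10⁻⁵ N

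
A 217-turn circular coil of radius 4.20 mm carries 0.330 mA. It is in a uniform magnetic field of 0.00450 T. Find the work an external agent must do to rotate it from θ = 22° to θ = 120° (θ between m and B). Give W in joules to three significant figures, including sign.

W ≈ 2.55×10⁻⁸ J

m = NIA = NIπa² = 217·(3.30×10⁻⁴)·π·(0.00420)² = 3.968×10⁻⁶ A·m².
W_ext = ΔU = −mB cosθ₂ + mB cosθ₁ = mB(cosθ₁ − cosθ₂).
W = (3.968×10⁻⁶)(0.00450)·(cos22° − cos120°) = (1.786×10⁻⁸)·(+1.4272) = 2.548×10⁻⁸ J.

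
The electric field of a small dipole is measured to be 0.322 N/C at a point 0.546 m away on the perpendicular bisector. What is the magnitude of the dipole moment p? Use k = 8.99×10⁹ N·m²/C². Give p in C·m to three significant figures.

p ≈ 5.83×10⁻¹² C·m

In the equatorial plane E = kp/r³, so p = Er³/(k).
p = (0.322)·(0.546)³ / (8.99×10⁹) = 5.830×10⁻¹² C·m.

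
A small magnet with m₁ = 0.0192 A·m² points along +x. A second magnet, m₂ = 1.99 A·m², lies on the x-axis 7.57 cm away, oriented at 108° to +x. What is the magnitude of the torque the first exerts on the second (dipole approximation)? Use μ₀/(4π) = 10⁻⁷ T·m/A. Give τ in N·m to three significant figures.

τ ≈ 1.68×10⁻⁵ N·m

Dipole B is on the axis of dipole A, so B₁ there is axial: B₁ = (μ₀/4π)·2m₁/r³ along +x.
B₁ = 2(10⁻⁷)(0.0192)/(0.0757)³ = 8.852×10⁻⁶ T.
τ = m₂ B₁ sinθ.
τ = (1.99)(8.852×10⁻⁶)·sin108° = 1.675×10⁻⁵ N·m.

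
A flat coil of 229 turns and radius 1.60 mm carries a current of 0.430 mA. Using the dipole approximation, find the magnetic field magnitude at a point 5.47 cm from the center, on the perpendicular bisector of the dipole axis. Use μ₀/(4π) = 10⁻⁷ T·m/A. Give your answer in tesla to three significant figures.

m = NIA = NIπa² = 229·(4.30×10⁻⁴)·π·(0.00160)² = 7.919×10⁻⁷ A·m².
In the equatorial plane B = (μ₀/4π)·m/r³ (half the axial value).
B = (10⁻⁷)·(7.919×10⁻⁷) / (0.0547)³ = 4.838×10⁻¹⁰ T.

B ≈ 4.84×10⁻¹⁰ T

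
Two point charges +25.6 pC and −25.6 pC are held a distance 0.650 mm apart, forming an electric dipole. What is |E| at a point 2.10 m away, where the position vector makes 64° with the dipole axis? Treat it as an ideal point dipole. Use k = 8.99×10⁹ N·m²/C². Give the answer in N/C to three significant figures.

Dipole moment p = qd = (2.56×10⁻¹¹ C)(6.50×10⁻⁴ m) = 1.664×10⁻¹⁴ C·m.
At angle θ the dipole field magnitude is E = (kp/r³)·√(1 + 3cos²θ).
kp/r³ = (8.99×10⁹)(1.664×10⁻¹⁴) / (2.10)³ = 1.615×10⁻⁵ N/C.
√(1 + 3cos²64°) = √(1 + 3·0.1922) = √1.5765 ≈ 1.2556.
E ≈ 1.615×10⁻⁵ × 1.256 = 2.028×10⁻⁵ N/C.

E ≈ 2.03×10⁻⁵ N/C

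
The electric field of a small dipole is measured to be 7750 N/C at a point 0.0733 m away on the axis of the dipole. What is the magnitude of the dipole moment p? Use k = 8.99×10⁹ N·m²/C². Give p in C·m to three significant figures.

p ≈ 1.70×10⁻¹⁰ C·m

On axis E = 2kp/r³, so p = Er³/(2k).
p = (7750)·(0.0733)³ / (2·8.99×10⁹) = 1.698×10⁻¹⁰ C·m.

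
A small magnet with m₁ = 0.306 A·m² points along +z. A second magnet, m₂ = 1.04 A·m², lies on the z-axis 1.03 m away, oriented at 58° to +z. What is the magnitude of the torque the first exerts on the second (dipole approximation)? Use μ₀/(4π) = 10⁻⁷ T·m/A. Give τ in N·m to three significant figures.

τ ≈ 4.94×10⁻⁸ N·m

Dipole B is on the axis of dipole A, so B₁ there is axial: B₁ = (μ₀/4π)·2m₁/r³ along +z.
B₁ = 2(10⁻⁷)(0.306)/(1.03)³ = 5.601×10⁻⁸ T.
τ = m₂ B₁ sinθ.
τ = (1.04)(5.601×10⁻⁸)·sin58° = 4.940×10⁻⁸ N·m.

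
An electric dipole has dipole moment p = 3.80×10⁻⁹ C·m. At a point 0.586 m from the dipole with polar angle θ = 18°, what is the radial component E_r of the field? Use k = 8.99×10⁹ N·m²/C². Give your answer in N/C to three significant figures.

E_r ≈ 323 N/C

For a dipole, E_r = (2kp cosθ)/r³.
kp/r³ = (8.99×10⁹)(3.80×10⁻⁹)/(0.586)³ = 169.8 N/C.
E_r = 2·169.8·cos18° = 322.9 N/C.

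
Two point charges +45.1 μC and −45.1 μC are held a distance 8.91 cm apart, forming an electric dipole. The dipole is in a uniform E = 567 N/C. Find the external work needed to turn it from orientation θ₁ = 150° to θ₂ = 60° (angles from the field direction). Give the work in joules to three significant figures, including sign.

Dipole moment p = qd = (4.51×10⁻⁵ C)(0.0891 m) = 4.018×10⁻⁶ C·m.
W_ext = ΔU = U(θ₂) − U(θ₁) = −pE cosθ₂ − (−pE cosθ₁) = pE(cosθ₁ − cosθ₂).
W = (4.018×10⁻⁶)(567)·(cos150° − cos60°) = (0.002278)·(-1.3660) = -0.003112 J.

W ≈ -0.00311 J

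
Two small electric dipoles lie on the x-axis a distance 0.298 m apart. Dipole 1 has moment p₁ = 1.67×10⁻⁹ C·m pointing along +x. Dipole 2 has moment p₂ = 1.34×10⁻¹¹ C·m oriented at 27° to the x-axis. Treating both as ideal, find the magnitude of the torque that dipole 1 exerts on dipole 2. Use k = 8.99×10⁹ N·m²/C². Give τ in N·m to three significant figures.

The second dipole sits on the axis of the first, so the field there is axial: E₁ = 2kp₁/r³ along +x.
E₁ = 2(8.99×10⁹)(1.67×10⁻⁹)/(0.298)³ = 1135 N/C.
Torque on the second dipole: τ = p₂ E₁ sinθ.
τ = (1.34×10⁻¹¹)(1135)·sin27° = 6.903×10⁻⁹ N·m.

τ ≈ 6.90×10⁻⁹ N·m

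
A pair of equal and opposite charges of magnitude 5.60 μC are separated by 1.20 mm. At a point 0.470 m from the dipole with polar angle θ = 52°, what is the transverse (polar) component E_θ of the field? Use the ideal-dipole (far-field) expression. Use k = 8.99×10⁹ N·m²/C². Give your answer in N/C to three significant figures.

Dipole moment p = qd = (5.60×10⁻⁶ C)(0.00120 m) = 6.72×10⁻⁹ C·m.
For a dipole, E_θ = (kp sinθ)/r³.
kp/r³ = (8.99×10⁹)(6.72×10⁻⁹)/(0.470)³ = 581.9 N/C.
E_θ = 581.9·sin52° = 458.5 N/C.

E_θ ≈ 459 N/C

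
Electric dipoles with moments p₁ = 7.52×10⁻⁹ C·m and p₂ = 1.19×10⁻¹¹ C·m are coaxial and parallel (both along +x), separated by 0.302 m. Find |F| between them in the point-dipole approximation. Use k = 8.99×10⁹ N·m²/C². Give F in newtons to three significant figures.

On-axis field of dipole 1 at distance r: E = 2kp₁/r³. Force on dipole 2 is F = p₂·dE/dr (gradient along axis).
dE/dr = −6kp₁/r⁴, so |F| = 6kp₁p₂/r⁴ (attractive for aligned moments).
F = 6(8.99×10⁹)(7.52×10⁻⁹)(1.19×10⁻¹¹)/(0.302)⁴ = 5.803×10⁻⁷ N.

F ≈ 5.80×10⁻⁷ N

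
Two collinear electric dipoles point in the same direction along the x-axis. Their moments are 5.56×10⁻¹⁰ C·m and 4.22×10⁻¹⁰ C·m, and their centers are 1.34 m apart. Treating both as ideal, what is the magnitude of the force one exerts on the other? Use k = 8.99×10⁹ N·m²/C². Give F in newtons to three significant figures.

On-axis field of dipole 1 at distance r: E = 2kp₁/r³. Force on dipole 2 is F = p₂·dE/dr (gradient along axis).
dE/dr = −6kp₁/r⁴, so |F| = 6kp₁p₂/r⁴ (attractive for aligned moments).
F = 6(8.99×10⁹)(5.56×10⁻¹⁰)(4.22×10⁻¹⁰)/(1.34)⁴ = 3.925×10⁻⁹ N.

F ≈ 3.93×10⁻⁹ N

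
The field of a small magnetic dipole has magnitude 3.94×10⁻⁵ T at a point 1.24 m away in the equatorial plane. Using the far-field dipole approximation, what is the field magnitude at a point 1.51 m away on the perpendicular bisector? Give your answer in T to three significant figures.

Dipole fields scale as 1/r³ in the far field; the geometry is the same at both points.
B₂ = B₁ · (r₁/r₂)³ = 3.94×10⁻⁵ · (1.24/1.51)³.
(r₁/r₂)³ = (0.8212)³ = 0.5538.
B₂ ≈ 2.182×10⁻⁵ T.

B ≈ 2.18×10⁻⁵ T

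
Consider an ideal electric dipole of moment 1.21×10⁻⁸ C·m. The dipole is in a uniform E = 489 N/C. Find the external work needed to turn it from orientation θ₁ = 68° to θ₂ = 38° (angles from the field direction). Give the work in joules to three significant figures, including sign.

W ≈ -2.45×10⁻⁶ J

W_ext = ΔU = U(θ₂) − U(θ₁) = −pE cosθ₂ − (−pE cosθ₁) = pE(cosθ₁ − cosθ₂).
W = (1.21×10⁻⁸)(489)·(cos68° − cos38°) = (5.917×10⁻⁶)·(-0.4134) = -2.446×10⁻⁶ J.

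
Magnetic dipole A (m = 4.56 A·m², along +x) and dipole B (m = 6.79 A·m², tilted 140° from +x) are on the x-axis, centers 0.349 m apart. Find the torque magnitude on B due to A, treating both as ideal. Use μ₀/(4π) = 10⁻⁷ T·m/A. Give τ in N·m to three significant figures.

Dipole B is on the axis of dipole A, so B₁ there is axial: B₁ = (μ₀/4π)·2m₁/r³ along +x.
B₁ = 2(10⁻⁷)(4.56)/(0.349)³ = 2.145×10⁻⁵ T.
τ = m₂ B₁ sinθ.
τ = (6.79)(2.145×10⁻⁵)·sin140° = 9.364×10⁻⁵ N·m.

τ ≈ 9.36×10⁻⁵ N·m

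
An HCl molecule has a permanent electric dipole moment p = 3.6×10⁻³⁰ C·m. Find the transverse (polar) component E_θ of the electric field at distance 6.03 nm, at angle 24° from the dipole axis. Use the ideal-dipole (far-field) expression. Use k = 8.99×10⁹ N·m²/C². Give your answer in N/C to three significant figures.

E_θ ≈ 6.00×10⁴ N/C

For a dipole, E_θ = (kp sinθ)/r³.
kp/r³ = (8.99×10⁹)(3.60×10⁻³⁰)/(6.03×10⁻⁹)³ = 1.476×10⁵ N/C.
E_θ = 1.476×10⁵·sin24° = 6.004×10⁴ N/C.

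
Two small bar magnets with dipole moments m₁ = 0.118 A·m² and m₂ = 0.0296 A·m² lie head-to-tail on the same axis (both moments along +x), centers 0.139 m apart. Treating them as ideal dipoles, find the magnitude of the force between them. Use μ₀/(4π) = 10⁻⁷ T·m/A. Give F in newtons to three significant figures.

F ≈ 5.61×10⁻⁶ N

On-axis B of dipole 1: B = (μ₀/4π)·2m₁/r³. Force on dipole 2: F = m₂·dB/dr.
dB/dr = −(μ₀/4π)·6m₁/r⁴, so |F| = (μ₀/4π)·6m₁m₂/r⁴.
F = 6(10⁻⁷)(0.118)(0.0296)/(0.139)⁴ = 5.614×10⁻⁶ N.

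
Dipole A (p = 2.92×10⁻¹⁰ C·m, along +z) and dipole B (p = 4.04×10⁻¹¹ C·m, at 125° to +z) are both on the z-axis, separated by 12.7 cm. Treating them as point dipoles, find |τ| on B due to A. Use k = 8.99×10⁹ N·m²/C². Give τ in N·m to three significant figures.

τ ≈ 8.48×10⁻⁸ N·m

The second dipole sits on the axis of the first, so the field there is axial: E₁ = 2kp₁/r³ along +z.
E₁ = 2(8.99×10⁹)(2.92×10⁻¹⁰)/(0.127)³ = 2563 N/C.
Torque on the second dipole: τ = p₂ E₁ sinθ.
τ = (4.04×10⁻¹¹)(2563)·sin125° = 8.482×10⁻⁸ N·m.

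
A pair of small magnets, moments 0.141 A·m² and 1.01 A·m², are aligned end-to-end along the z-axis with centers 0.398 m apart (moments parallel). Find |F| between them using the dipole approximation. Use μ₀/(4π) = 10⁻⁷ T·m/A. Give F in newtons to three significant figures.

F ≈ 3.41×10⁻⁶ N

On-axis B of dipole 1: B = (μ₀/4π)·2m₁/r³. Force on dipole 2: F = m₂·dB/dr.
dB/dr = −(μ₀/4π)·6m₁/r⁴, so |F| = (μ₀/4π)·6m₁m₂/r⁴.
F = 6(10⁻⁷)(0.141)(1.01)/(0.398)⁴ = 3.405×10⁻⁶ N.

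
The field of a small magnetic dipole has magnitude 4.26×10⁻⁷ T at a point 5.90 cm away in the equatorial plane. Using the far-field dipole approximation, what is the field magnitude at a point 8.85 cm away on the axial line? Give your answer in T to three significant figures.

Dipole fields scale as 1/r³ in the far field.
The axial field is twice the equatorial field at the same r, so the geometry factor is 2/1.
B₂ = B₁ · (2/1) · (r₁/r₂)³ = 4.26×10⁻⁷ · 2 · (5.90/8.85)³.
(r₁/r₂)³ = (0.6667)³ = 0.2963.
B₂ ≈ 2.524×10⁻⁷ T.

B ≈ 2.52×10⁻⁷ T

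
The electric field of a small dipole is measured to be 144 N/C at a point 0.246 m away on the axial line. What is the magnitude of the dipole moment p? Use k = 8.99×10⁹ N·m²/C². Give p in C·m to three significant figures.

On axis E = 2kp/r³, so p = Er³/(2k).
p = (144)·(0.246)³ / (2·8.99×10⁹) = 1.192×10⁻¹⁰ C·m.

p ≈ 1.19×10⁻¹⁰ C·m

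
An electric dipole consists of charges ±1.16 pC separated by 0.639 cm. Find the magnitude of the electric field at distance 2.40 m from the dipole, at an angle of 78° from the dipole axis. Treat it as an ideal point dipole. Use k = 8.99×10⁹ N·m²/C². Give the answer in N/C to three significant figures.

E ≈ 5.12×10⁻⁶ N/C

Dipole moment p = qd = (1.16×10⁻¹² C)(0.00639 m) = 7.412×10⁻¹⁵ C·m.
At angle θ the dipole field magnitude is E = (kp/r³)·√(1 + 3cos²θ).
kp/r³ = (8.99×10⁹)(7.412×10⁻¹⁵) / (2.40)³ = 4.820×10⁻⁶ N/C.
√(1 + 3cos²78°) = √(1 + 3·0.0432) = √1.1297 ≈ 1.0629.
E ≈ 4.820×10⁻⁶ × 1.063 = 5.123×10⁻⁶ N/C.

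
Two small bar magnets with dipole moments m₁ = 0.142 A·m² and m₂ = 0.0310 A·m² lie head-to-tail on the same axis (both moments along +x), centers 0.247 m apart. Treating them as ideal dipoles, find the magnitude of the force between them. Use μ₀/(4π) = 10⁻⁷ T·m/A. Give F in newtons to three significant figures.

F ≈ 7.10×10⁻⁷ N

On-axis B of dipole 1: B = (μ₀/4π)·2m₁/r³. Force on dipole 2: F = m₂·dB/dr.
dB/dr = −(μ₀/4π)·6m₁/r⁴, so |F| = (μ₀/4π)·6m₁m₂/r⁴.
F = 6(10⁻⁷)(0.142)(0.0310)/(0.247)⁴ = 7.096×10⁻⁷ N.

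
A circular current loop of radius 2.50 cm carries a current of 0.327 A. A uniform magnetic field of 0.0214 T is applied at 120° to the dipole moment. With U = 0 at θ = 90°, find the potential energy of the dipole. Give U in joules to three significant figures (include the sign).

U ≈ 6.87×10⁻⁶ J

Magnetic moment m = IA = Iπa² = (0.327)·π·(0.0250)² = 6.421×10⁻⁴ A·m².
U = −m·B = −mB cosθ.
U = −(6.421×10⁻⁴)(0.0214)·cos120° = 6.870×10⁻⁶ J.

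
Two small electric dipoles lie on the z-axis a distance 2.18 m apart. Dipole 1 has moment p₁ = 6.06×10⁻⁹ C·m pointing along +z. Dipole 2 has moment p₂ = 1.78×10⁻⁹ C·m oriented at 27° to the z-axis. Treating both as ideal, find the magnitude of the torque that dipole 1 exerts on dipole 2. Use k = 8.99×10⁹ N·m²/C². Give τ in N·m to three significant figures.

τ ≈ 8.50×10⁻⁹ N·m

The second dipole sits on the axis of the first, so the field there is axial: E₁ = 2kp₁/r³ along +z.
E₁ = 2(8.99×10⁹)(6.06×10⁻⁹)/(2.18)³ = 10.52 N/C.
Torque on the second dipole: τ = p₂ E₁ sinθ.
τ = (1.78×10⁻⁹)(10.52)·sin27° = 8.499×10⁻⁹ N·m.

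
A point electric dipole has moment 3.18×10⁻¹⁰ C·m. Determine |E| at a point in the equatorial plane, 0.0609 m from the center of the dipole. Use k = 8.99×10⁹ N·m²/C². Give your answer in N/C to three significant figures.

E ≈ 1.27×10⁴ N/C

On the perpendicular bisector E = kp/r³ (half the axial value at the same distance).
E = (8.99×10⁹)(3.18×10⁻¹⁰) / (0.0609)³ = 1.266×10⁴ N/C.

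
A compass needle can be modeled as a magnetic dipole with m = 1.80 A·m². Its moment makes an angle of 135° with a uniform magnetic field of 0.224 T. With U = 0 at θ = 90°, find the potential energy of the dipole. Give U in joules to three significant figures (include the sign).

U ≈ 0.285 J

U = −m·B = −mB cosθ.
U = −(1.80)(0.224)·cos135° = 0.2851 J.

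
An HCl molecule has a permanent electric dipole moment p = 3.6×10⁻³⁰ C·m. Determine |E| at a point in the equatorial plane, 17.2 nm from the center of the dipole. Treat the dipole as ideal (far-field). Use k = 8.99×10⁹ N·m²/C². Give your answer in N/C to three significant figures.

On the perpendicular bisector E = kp/r³ (half the axial value at the same distance).
E = (8.99×10⁹)(3.60×10⁻³⁰) / (1.72×10⁻⁸)³ = 6360 N/C.

E ≈ 6360 N/C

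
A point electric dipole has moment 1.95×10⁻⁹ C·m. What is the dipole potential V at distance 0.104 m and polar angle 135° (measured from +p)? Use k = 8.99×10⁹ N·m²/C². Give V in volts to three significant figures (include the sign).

V ≈ -1150 V

The dipole potential is V = kp cosθ / r².
V = (8.99×10⁹)(1.95×10⁻⁹)·cos135° / (0.104)² = -1146 V.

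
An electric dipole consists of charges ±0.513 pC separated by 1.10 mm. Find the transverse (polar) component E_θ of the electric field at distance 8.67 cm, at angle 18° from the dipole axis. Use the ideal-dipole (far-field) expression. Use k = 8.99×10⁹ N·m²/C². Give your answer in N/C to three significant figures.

Dipole moment p = qd = (5.13×10⁻¹³ C)(0.00110 m) = 5.643×10⁻¹⁶ C·m.
For a dipole, E_θ = (kp sinθ)/r³.
kp/r³ = (8.99×10⁹)(5.643×10⁻¹⁶)/(0.0867)³ = 0.007784 N/C.
E_θ = 0.007784·sin18° = 0.002405 N/C.

E_θ ≈ 0.00241 N/C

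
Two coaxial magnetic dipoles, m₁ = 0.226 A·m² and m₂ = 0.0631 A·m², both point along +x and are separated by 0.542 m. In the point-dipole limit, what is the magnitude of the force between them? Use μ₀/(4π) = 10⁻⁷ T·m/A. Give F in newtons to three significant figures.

On-axis B of dipole 1: B = (μ₀/4π)·2m₁/r³. Force on dipole 2: F = m₂·dB/dr.
dB/dr = −(μ₀/4π)·6m₁/r⁴, so |F| = (μ₀/4π)·6m₁m₂/r⁴.
F = 6(10⁻⁷)(0.226)(0.0631)/(0.542)⁴ = 9.915×10⁻⁸ N.

F ≈ 9.91×10⁻⁸ N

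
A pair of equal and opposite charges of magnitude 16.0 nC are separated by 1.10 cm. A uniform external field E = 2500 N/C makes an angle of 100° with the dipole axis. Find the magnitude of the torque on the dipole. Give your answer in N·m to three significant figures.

Dipole moment p = qd = (1.60×10⁻⁸ C)(0.0110 m) = 1.76×10⁻¹⁰ C·m.
Torque on an electric dipole: τ = pE sinθ.
τ = (1.76×10⁻¹⁰)(2500)·sin100° = 4.333×10⁻⁷ N·m.

τ ≈ 4.33×10⁻⁷ N·m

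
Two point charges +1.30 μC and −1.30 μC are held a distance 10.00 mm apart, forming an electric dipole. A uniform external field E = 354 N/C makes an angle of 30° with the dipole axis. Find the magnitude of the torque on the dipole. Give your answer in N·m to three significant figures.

τ ≈ 2.30×10⁻⁶ N·m

Dipole moment p = qd = (1.30×10⁻⁶ C)(0.0100 m) = 1.30×10⁻⁸ C·m.
Torque on an electric dipole: τ = pE sinθ.
τ = (1.30×10⁻⁸)(354)·sin30° = 2.301×10⁻⁶ N·m.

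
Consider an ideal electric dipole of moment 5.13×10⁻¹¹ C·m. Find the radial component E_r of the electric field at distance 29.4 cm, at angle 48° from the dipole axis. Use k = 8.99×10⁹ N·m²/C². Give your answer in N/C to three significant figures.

E_r ≈ 24.3 N/C

For a dipole, E_r = (2kp cosθ)/r³.
kp/r³ = (8.99×10⁹)(5.13×10⁻¹¹)/(0.294)³ = 18.15 N/C.
E_r = 2·18.15·cos48° = 24.29 N/C.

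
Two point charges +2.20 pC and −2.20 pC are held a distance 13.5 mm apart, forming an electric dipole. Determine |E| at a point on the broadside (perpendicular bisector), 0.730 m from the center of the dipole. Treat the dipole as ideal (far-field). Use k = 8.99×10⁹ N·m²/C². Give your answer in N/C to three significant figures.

Dipole moment p = qd = (2.20×10⁻¹² C)(0.0135 m) = 2.97×10⁻¹⁴ C·m.
In the equatorial plane E = kp/r³.
E = (8.99×10⁹)(2.97×10⁻¹⁴) / (0.730)³ = 6.864×10⁻⁴ N/C.

E ≈ 6.86×10⁻⁴ N/C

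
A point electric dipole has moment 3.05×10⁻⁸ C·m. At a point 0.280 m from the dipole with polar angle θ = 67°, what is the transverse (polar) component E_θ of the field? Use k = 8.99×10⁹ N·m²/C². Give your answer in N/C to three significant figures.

E_θ ≈ 1.15×10⁴ N/C

For a dipole, E_θ = (kp sinθ)/r³.
kp/r³ = (8.99×10⁹)(3.05×10⁻⁸)/(0.280)³ = 1.249×10⁴ N/C.
E_θ = 1.249×10⁴·sin67° = 1.150×10⁴ N/C.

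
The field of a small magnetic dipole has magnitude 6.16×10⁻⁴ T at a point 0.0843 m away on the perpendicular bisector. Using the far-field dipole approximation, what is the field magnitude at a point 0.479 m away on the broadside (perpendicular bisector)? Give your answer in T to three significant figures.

B ≈ 3.36×10⁻⁶ T

Dipole fields scale as 1/r³ in the far field; the geometry is the same at both points.
B₂ = B₁ · (r₁/r₂)³ = 6.16×10⁻⁴ · (0.0843/0.479)³.
(r₁/r₂)³ = (0.176)³ = 0.005451.
B₂ ≈ 3.358×10⁻⁶ T.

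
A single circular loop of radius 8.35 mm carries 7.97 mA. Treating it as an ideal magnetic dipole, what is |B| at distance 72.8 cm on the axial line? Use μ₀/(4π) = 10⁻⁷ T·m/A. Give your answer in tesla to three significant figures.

B ≈ 9.05×10⁻¹³ T

Magnetic moment m = IA = Iπa² = (0.00797)·π·(0.00835)² = 1.746×10⁻⁶ A·m².
On axis B = (μ₀/4π)·2m/r³.
B = 2·(10⁻⁷)·(1.746×10⁻⁶) / (0.728)³ = 9.051×10⁻¹³ T.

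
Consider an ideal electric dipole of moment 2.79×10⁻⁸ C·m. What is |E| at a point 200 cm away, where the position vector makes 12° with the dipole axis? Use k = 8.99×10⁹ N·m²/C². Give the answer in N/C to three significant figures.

At angle θ the dipole field magnitude is E = (kp/r³)·√(1 + 3cos²θ).
kp/r³ = (8.99×10⁹)(2.79×10⁻⁸) / (2.00)³ = 31.35 N/C.
√(1 + 3cos²12°) = √(1 + 3·0.9568) = √3.8703 ≈ 1.9673.
E ≈ 31.35 × 1.967 = 61.68 N/C.

E ≈ 61.7 N/C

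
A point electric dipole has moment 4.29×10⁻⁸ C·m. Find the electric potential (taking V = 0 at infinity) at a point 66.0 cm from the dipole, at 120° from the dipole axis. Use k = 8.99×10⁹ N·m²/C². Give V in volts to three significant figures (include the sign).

V ≈ -443 V

The dipole potential is V = kp cosθ / r².
V = (8.99×10⁹)(4.29×10⁻⁸)·cos120° / (0.660)² = -442.7 V.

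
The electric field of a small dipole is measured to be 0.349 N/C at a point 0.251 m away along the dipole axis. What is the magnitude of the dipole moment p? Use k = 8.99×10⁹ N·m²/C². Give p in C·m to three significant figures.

p ≈ 3.07×10⁻¹³ C·m

On axis E = 2kp/r³, so p = Er³/(2k).
p = (0.349)·(0.251)³ / (2·8.99×10⁹) = 3.069×10⁻¹³ C·m.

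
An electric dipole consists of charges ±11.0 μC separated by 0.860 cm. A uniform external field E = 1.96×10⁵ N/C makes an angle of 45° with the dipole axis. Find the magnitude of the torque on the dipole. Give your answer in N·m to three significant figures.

Dipole moment p = qd = (1.10×10⁻⁵ C)(0.00860 m) = 9.46×10⁻⁸ C·m.
Torque on an electric dipole: τ = pE sinθ.
τ = (9.46×10⁻⁸)(1.96×10⁵)·sin45° = 0.01311 N·m.

τ ≈ 0.0131 N·m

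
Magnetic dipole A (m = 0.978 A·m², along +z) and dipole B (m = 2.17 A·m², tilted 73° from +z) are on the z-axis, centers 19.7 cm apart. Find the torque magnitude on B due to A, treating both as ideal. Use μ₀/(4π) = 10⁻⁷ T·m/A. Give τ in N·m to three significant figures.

Dipole B is on the axis of dipole A, so B₁ there is axial: B₁ = (μ₀/4π)·2m₁/r³ along +z.
B₁ = 2(10⁻⁷)(0.978)/(0.197)³ = 2.558×10⁻⁵ T.
τ = m₂ B₁ sinθ.
τ = (2.17)(2.558×10⁻⁵)·sin73° = 5.309×10⁻⁵ N·m.

τ ≈ 5.31×10⁻⁵ N·m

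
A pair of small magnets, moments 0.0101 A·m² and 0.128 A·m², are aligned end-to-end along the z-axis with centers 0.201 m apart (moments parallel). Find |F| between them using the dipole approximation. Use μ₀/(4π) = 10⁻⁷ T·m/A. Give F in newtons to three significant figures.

F ≈ 4.75×10⁻⁷ N

On-axis B of dipole 1: B = (μ₀/4π)·2m₁/r³. Force on dipole 2: F = m₂·dB/dr.
dB/dr = −(μ₀/4π)·6m₁/r⁴, so |F| = (μ₀/4π)·6m₁m₂/r⁴.
F = 6(10⁻⁷)(0.0101)(0.128)/(0.201)⁴ = 4.752×10⁻⁷ N.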